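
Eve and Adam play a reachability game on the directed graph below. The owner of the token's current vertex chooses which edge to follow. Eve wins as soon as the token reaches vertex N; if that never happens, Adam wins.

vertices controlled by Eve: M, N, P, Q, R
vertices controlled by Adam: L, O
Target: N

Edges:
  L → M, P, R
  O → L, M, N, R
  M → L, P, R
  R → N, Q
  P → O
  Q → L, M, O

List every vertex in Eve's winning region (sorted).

A0 = {N}
A1: add {R} — R (Eve) has R→N.
A2: add {M} — M (Eve) has M→R.
A3: add {Q} — Q (Eve) has Q→M.
A4 = A3; e.g. L (Adam) can still go to P. Fixed point.
Eve's winning region = {M, N, Q, R}.

M, N, Q, R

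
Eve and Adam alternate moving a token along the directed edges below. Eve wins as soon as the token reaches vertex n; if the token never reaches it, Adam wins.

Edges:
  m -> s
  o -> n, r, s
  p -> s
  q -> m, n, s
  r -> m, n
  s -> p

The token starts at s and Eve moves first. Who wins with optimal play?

Adam

Track states (vertex, player-to-move).
A0 = {(n,Eve), (n,Adam)}
A1: add {(o,Eve), (q,Eve), (r,Eve)}.
A2 = A1; e.g. (m,Eve) stays out. (s,Eve) never enters ⇒ Adam avoids the target.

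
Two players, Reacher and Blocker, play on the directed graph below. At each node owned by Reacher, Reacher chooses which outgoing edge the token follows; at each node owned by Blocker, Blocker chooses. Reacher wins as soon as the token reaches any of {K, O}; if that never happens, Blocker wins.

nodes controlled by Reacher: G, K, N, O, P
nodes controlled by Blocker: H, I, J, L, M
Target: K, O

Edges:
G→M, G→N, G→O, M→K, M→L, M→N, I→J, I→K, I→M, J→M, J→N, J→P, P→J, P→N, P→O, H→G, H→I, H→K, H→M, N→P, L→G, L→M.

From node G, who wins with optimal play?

A0 = {K, O}
A1: add {G, P} — G (Reacher) has G→O; P (Reacher) has P→O.
G ∈ A1, so Reacher can force the target.

Reacher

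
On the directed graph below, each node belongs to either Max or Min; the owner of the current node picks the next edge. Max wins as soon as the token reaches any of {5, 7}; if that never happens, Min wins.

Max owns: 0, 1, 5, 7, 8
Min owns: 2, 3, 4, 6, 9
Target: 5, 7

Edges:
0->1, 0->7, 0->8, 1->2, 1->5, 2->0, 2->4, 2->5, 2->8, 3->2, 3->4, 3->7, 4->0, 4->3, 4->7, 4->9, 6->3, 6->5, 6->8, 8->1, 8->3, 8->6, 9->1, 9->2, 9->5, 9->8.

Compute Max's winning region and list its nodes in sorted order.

0, 1, 5, 7, 8

A0 = {5, 7}
A1: add {0, 1} — 0 (Max) has 0→7; 1 (Max) has 1→5.
A2: add {8} — 8 (Max) has 8→1.
A3 = A2; e.g. 2 (Min) can still go to 4. Fixed point.
Max's winning region = {0, 1, 5, 7, 8}.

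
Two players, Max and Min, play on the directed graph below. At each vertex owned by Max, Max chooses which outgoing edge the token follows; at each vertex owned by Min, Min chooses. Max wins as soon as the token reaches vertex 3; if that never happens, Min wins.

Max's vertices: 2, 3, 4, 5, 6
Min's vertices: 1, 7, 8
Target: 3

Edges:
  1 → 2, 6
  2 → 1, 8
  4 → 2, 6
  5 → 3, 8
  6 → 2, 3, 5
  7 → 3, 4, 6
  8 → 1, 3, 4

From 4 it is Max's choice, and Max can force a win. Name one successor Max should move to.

6

A0 = {3}
A1: add {5, 6} — 5 (Max) has 5→3; 6 (Max) has 6→3.
A2: add {4} — 4 (Max) has 4→6.
A3: add {7} — 7 (Min): all of {3, 4, 6} already in.
A4 = A3; e.g. 1 (Min) can still go to 2. Fixed point.
From 4, successor 6 is in the attractor (rank 1); the other successor 2 is not.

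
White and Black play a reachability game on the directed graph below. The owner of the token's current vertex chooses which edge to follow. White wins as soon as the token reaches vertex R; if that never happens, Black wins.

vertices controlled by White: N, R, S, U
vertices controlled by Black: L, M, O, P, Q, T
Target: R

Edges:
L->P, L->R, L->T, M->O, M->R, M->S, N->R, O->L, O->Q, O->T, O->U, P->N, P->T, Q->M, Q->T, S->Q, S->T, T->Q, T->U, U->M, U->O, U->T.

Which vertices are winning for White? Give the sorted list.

N, R

A0 = {R}
A1: add {N} — N (White) has N→R.
A2 = A1; e.g. L (Black) can still go to P. Fixed point.
White's winning region = {N, R}.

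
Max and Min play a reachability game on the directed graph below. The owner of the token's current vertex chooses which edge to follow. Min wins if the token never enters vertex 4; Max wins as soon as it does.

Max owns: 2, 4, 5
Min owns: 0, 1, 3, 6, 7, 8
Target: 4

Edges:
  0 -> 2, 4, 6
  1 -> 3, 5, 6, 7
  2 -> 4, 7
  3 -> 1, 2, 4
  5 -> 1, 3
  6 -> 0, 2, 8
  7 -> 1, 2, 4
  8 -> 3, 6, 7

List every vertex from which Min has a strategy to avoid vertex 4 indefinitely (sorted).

A0 = {4}
A1: add {2} — 2 (Max) has 2→4.
A2 = A1; e.g. 0 (Min) can still go to 6. Fixed point.
Max's attractor = {2, 4}; Min avoids the target exactly from the complement.

0, 1, 3, 5, 6, 7, 8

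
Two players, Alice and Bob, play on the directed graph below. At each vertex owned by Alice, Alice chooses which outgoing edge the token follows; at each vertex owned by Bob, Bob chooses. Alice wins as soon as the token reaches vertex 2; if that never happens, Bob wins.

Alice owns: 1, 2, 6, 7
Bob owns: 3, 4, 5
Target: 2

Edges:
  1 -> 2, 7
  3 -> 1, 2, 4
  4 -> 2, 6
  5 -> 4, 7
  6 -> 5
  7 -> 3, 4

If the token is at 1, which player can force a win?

Alice

A0 = {2}
A1: add {1} — 1 (Alice) has 1→2.
A2 = A1; e.g. 3 (Bob) can still go to 4. Fixed point.
1 ∈ A1, so Alice can force the target.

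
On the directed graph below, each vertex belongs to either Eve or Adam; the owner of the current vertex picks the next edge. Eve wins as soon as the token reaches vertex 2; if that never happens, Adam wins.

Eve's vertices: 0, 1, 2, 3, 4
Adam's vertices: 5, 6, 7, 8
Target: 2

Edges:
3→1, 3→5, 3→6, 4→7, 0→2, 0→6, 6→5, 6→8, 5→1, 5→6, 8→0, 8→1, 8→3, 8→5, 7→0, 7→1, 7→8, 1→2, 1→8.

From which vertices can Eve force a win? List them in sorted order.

A0 = {2}
A1: add {0, 1} — 0 (Eve) has 0→2; 1 (Eve) has 1→2.
A2: add {3} — 3 (Eve) has 3→1.
A3 = A2; e.g. 4 (Eve) has no edge into A2. Fixed point.
Eve's winning region = {0, 1, 2, 3}.

0, 1, 2, 3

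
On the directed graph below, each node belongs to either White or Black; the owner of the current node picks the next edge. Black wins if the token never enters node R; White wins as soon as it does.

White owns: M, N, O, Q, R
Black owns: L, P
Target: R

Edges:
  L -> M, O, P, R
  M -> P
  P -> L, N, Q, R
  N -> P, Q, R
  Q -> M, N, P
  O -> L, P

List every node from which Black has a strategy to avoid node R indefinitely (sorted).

A0 = {R}
A1: add {N} — N (White) has N→R.
A2: add {Q} — Q (White) has Q→N.
A3 = A2; e.g. L (Black) can still go to M. Fixed point.
White's attractor = {N, Q, R}; Black avoids the target exactly from the complement.

L, M, O, P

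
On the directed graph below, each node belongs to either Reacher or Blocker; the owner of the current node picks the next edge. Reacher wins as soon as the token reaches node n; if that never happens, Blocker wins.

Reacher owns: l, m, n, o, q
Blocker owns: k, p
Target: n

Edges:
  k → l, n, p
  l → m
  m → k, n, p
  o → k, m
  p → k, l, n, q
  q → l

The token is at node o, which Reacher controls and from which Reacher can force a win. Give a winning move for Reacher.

A0 = {n}
A1: add {m} — m (Reacher) has m→n.
A2: add {l, o} — l (Reacher) has l→m; o (Reacher) has o→m.
A3: add {q} — q (Reacher) has q→l.
A4 = A3; e.g. k (Blocker) can still go to p. Fixed point.
From o, successor m is in the attractor (rank 1); the other successor k is not.

m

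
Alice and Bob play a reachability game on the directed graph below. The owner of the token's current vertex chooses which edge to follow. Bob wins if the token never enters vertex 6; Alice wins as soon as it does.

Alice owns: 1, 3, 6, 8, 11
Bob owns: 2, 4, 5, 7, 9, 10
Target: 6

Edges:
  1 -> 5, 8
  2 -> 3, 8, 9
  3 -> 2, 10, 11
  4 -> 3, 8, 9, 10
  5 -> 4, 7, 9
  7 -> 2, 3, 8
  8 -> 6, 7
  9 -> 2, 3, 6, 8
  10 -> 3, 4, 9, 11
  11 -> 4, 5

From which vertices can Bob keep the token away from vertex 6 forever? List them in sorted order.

2, 3, 4, 5, 7, 9, 10, 11

A0 = {6}
A1: add {8} — 8 (Alice) has 8→6.
A2: add {1} — 1 (Alice) has 1→8.
A3 = A2; e.g. 2 (Bob) can still go to 3. Fixed point.
Alice's attractor = {1, 6, 8}; Bob avoids the target exactly from the complement.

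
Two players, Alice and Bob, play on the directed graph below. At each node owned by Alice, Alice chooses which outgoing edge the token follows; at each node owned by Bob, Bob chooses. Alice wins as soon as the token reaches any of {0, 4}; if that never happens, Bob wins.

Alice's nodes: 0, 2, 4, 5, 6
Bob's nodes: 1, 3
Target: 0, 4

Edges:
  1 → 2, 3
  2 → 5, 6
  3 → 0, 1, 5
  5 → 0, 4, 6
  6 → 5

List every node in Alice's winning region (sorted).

A0 = {0, 4}
A1: add {5} — 5 (Alice) has 5→0.
A2: add {2, 6} — 2 (Alice) has 2→5; 6 (Alice) has 6→5.
A3 = A2; e.g. 1 (Bob) can still go to 3. Fixed point.
Alice's winning region = {0, 2, 4, 5, 6}.

0, 2, 4, 5, 6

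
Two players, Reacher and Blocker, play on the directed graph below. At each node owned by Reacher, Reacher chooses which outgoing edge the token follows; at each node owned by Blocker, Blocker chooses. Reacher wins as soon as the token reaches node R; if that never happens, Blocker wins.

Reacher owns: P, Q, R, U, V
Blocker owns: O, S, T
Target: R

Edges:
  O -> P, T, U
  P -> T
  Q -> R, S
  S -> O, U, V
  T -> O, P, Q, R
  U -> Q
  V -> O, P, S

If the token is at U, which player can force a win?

A0 = {R}
A1: add {Q} — Q (Reacher) has Q→R.
A2: add {U} — U (Reacher) has U→Q.
A3 = A2; e.g. O (Blocker) can still go to P. Fixed point.
U ∈ A2, so Reacher can force the target.

Reacher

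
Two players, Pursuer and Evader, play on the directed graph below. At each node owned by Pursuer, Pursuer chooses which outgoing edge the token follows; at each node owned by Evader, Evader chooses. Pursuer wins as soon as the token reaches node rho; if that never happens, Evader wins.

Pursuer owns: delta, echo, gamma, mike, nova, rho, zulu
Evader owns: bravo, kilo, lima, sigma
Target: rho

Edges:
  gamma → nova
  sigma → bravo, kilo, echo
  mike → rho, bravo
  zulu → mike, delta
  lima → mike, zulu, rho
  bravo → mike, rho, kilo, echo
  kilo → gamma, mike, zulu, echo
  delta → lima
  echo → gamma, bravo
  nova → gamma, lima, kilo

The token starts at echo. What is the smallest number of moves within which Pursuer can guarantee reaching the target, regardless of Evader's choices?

6

A0 = {rho}
A1: add {mike} — mike (Pursuer) has mike→rho.
A2: add {zulu} — zulu (Pursuer) has zulu→mike.
A3: add {lima} — lima (Evader): all of {mike, zulu, rho} already in.
A4: add {delta, nova} — delta (Pursuer) has delta→lima; nova (Pursuer) has nova→lima.
A5: add {gamma} — gamma (Pursuer) has gamma→nova.
A6: add {echo} — echo (Pursuer) has echo→gamma.
echo enters the attractor at level 6, so Pursuer can force the target in 6 moves from there.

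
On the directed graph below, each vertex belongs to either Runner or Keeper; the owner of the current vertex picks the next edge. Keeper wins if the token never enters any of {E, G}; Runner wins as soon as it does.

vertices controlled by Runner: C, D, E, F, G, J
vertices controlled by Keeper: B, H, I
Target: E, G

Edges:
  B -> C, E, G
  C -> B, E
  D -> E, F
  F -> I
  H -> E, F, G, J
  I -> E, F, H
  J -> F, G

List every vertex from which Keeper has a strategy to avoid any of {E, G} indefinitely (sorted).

F, H, I

A0 = {E, G}
A1: add {C, D, J} — C (Runner) has C→E; D (Runner) has D→E; J (Runner) has J→G.
A2: add {B} — B (Keeper): all of {C, E, G} already in.
A3 = A2; e.g. F (Runner) has no edge into A2. Fixed point.
Runner's attractor = {B, C, D, E, G, J}; Keeper avoids the target exactly from the complement.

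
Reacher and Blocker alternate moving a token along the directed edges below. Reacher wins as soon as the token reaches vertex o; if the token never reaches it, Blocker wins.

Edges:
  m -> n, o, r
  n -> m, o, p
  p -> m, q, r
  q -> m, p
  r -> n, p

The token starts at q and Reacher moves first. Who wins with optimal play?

Blocker

Track states (vertex, player-to-move).
A0 = {(o,Reacher), (o,Blocker)}
A1: add {(m,Reacher), (n,Reacher)}.
A2 = A1; e.g. (m,Blocker) stays out. (q,Reacher) never enters ⇒ Blocker avoids the target.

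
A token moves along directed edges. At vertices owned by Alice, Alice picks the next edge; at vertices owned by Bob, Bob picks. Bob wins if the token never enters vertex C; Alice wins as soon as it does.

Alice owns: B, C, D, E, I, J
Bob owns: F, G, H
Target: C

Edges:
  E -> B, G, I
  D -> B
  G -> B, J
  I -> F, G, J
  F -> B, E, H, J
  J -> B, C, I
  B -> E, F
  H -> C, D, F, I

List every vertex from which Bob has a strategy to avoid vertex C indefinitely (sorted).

F, H

A0 = {C}
A1: add {J} — J (Alice) has J→C.
A2: add {I} — I (Alice) has I→J.
A3: add {E} — E (Alice) has E→I.
A4: add {B} — B (Alice) has B→E.
A5: add {D, G} — D (Alice) has D→B; G (Bob): all of {B, J} already in.
A6 = A5; e.g. F (Bob) can still go to H. Fixed point.
Alice's attractor = {B, C, D, E, G, I, J}; Bob avoids the target exactly from the complement.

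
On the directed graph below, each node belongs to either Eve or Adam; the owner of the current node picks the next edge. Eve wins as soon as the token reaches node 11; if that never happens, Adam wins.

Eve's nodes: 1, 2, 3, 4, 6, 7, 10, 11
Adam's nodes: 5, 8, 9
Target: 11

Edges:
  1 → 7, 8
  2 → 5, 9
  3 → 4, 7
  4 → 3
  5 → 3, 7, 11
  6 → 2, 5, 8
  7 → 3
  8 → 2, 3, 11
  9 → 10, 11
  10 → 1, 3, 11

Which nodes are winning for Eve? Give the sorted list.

2, 6, 9, 10, 11

A0 = {11}
A1: add {10} — 10 (Eve) has 10→11.
A2: add {9} — 9 (Adam): all of {10, 11} already in.
A3: add {2} — 2 (Eve) has 2→9.
A4: add {6} — 6 (Eve) has 6→2.
A5 = A4; e.g. 1 (Eve) has no edge into A4. Fixed point.
Eve's winning region = {2, 6, 9, 10, 11}.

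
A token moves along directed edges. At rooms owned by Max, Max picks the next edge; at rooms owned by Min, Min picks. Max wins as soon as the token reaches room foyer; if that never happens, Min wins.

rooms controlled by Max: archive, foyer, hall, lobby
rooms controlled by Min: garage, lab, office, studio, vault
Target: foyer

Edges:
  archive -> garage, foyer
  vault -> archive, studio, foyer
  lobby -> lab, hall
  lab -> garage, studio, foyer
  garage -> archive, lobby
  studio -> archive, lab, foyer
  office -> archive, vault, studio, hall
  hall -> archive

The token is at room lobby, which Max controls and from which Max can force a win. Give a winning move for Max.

A0 = {foyer}
A1: add {archive} — archive (Max) has archive→foyer.
A2: add {hall} — hall (Max) has hall→archive.
A3: add {lobby} — lobby (Max) has lobby→hall.
A4: add {garage} — garage (Min): all of {archive, lobby} already in.
A5 = A4; e.g. vault (Min) can still go to studio. Fixed point.
From lobby, successor hall is in the attractor (rank 2); the other successor lab is not.

hall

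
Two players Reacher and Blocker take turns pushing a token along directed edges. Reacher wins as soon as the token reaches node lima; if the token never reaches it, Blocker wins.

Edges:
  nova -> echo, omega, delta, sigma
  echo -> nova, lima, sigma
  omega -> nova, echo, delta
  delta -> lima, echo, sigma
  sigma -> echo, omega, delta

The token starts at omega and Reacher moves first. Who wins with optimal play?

Blocker

Track states (vertex, player-to-move).
A0 = {(lima,Reacher), (lima,Blocker)}
A1: add {(echo,Reacher), (delta,Reacher)}.
A2 = A1; e.g. (nova,Reacher) stays out. (omega,Reacher) never enters ⇒ Blocker avoids the target.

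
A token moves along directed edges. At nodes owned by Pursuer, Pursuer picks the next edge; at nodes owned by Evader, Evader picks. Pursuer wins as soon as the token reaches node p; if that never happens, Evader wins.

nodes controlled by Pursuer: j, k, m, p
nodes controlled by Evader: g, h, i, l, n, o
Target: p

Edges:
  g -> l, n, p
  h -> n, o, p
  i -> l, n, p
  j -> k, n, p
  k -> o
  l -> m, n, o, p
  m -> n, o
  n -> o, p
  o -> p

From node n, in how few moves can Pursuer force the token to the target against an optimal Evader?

2

A0 = {p}
A1: add {j, o} — j (Pursuer) has j→p; o (Evader): all of {p} already in.
A2: add {k, m, n} — k (Pursuer) has k→o; m (Pursuer) has m→o; n (Evader): all of {o, p} already in.
n enters the attractor at level 2, so Pursuer can force the target in 2 moves from there.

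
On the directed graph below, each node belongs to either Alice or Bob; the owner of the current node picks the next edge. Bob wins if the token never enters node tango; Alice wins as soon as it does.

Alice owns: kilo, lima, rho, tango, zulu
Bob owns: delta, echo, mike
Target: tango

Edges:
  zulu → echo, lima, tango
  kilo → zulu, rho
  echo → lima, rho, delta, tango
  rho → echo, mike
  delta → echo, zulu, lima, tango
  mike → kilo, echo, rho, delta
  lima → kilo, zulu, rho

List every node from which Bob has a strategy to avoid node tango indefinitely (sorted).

delta, echo, mike, rho

A0 = {tango}
A1: add {zulu} — zulu (Alice) has zulu→tango.
A2: add {kilo, lima} — kilo (Alice) has kilo→zulu; lima (Alice) has lima→zulu.
A3 = A2; e.g. echo (Bob) can still go to rho. Fixed point.
Alice's attractor = {kilo, lima, tango, zulu}; Bob avoids the target exactly from the complement.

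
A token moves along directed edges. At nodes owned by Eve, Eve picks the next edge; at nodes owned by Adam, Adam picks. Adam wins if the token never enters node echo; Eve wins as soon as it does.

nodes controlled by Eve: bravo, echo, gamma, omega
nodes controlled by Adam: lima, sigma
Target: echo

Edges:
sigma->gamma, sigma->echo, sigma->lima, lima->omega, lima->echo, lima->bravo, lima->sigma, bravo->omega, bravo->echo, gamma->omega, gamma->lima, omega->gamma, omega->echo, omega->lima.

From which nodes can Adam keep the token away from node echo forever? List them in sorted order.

lima, sigma

A0 = {echo}
A1: add {bravo, omega} — omega (Eve) has omega→echo; bravo (Eve) has bravo→echo.
A2: add {gamma} — gamma (Eve) has gamma→omega.
A3 = A2; e.g. sigma (Adam) can still go to lima. Fixed point.
Eve's attractor = {bravo, echo, gamma, omega}; Adam avoids the target exactly from the complement.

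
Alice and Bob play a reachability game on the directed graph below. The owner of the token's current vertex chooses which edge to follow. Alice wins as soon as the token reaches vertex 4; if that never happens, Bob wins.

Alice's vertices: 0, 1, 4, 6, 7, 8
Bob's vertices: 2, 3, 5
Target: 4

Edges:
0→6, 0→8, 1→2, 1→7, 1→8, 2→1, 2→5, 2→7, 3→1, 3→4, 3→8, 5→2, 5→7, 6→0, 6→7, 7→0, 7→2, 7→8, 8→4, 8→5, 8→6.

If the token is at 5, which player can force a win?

A0 = {4}
A1: add {8} — 8 (Alice) has 8→4.
A2: add {0, 1, 7} — 0 (Alice) has 0→8; 1 (Alice) has 1→8; 7 (Alice) has 7→8.
A3: add {3, 6} — 3 (Bob): all of {1, 4, 8} already in; 6 (Alice) has 6→0.
A4 = A3; e.g. 2 (Bob) can still go to 5. Fixed point.
5 never enters the attractor, so Bob can avoid the target forever.

Bob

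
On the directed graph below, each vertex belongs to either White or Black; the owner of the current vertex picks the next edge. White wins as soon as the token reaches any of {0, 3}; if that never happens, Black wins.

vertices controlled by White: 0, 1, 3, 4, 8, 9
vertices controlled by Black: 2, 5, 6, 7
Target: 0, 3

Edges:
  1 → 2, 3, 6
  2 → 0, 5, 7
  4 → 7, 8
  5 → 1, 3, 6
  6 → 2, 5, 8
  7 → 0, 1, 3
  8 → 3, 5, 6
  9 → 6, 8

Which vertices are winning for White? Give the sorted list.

A0 = {0, 3}
A1: add {1, 8} — 1 (White) has 1→3; 8 (White) has 8→3.
A2: add {4, 7, 9} — 4 (White) has 4→8; 7 (Black): all of {0, 1, 3} already in; 9 (White) has 9→8.
A3 = A2; e.g. 2 (Black) can still go to 5. Fixed point.
White's winning region = {0, 1, 3, 4, 7, 8, 9}.

0, 1, 3, 4, 7, 8, 9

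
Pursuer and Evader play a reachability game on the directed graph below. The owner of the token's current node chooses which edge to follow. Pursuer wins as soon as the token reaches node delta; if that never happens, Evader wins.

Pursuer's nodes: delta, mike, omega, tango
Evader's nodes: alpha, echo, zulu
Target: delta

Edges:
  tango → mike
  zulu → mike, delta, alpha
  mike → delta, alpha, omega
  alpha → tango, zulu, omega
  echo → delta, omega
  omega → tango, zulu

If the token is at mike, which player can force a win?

A0 = {delta}
A1: add {mike} — mike (Pursuer) has mike→delta.
mike ∈ A1, so Pursuer can force the target.

Pursuer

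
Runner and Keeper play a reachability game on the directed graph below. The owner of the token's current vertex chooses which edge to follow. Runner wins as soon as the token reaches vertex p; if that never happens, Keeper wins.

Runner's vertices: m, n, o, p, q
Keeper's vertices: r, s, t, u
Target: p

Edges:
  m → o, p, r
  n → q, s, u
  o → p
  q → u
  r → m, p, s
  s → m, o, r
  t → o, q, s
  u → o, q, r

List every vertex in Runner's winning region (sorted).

m, o, p

A0 = {p}
A1: add {m, o} — m (Runner) has m→p; o (Runner) has o→p.
A2 = A1; e.g. n (Runner) has no edge into A1. Fixed point.
Runner's winning region = {m, o, p}.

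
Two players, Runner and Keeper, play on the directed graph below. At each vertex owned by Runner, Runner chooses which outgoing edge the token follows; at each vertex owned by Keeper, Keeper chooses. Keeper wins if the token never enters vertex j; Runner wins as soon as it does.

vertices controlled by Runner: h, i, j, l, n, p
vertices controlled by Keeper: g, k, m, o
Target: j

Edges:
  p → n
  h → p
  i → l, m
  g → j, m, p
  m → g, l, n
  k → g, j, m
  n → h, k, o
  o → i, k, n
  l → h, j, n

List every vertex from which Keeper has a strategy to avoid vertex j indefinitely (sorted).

g, h, k, m, n, o, p

A0 = {j}
A1: add {l} — l (Runner) has l→j.
A2: add {i} — i (Runner) has i→l.
A3 = A2; e.g. g (Keeper) can still go to m. Fixed point.
Runner's attractor = {i, j, l}; Keeper avoids the target exactly from the complement.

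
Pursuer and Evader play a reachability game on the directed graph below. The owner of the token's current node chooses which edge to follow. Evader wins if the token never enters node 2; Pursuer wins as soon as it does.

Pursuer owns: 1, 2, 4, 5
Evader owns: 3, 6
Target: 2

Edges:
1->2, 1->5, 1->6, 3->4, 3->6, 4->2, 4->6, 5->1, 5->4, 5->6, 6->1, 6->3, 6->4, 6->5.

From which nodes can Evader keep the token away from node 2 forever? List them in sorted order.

A0 = {2}
A1: add {1, 4} — 1 (Pursuer) has 1→2; 4 (Pursuer) has 4→2.
A2: add {5} — 5 (Pursuer) has 5→1.
A3 = A2; e.g. 3 (Evader) can still go to 6. Fixed point.
Pursuer's attractor = {1, 2, 4, 5}; Evader avoids the target exactly from the complement.

3, 6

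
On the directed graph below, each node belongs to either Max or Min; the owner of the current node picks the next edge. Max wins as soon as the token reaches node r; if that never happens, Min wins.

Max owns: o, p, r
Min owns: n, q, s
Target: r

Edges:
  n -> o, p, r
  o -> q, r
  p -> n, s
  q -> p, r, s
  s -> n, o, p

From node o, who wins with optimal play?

A0 = {r}
A1: add {o} — o (Max) has o→r.
A2 = A1; e.g. n (Min) can still go to p. Fixed point.
o ∈ A1, so Max can force the target.

Max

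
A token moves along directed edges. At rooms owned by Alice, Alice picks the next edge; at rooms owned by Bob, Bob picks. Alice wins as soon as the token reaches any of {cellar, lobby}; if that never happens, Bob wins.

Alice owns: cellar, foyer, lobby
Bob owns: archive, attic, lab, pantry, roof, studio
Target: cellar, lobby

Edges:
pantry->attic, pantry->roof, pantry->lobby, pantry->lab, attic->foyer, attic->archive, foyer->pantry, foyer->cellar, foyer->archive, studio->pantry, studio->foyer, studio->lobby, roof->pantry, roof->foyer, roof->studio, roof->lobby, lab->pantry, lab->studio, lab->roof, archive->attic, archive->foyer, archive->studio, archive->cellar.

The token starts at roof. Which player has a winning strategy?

A0 = {cellar, lobby}
A1: add {foyer} — foyer (Alice) has foyer→cellar.
A2 = A1; e.g. pantry (Bob) can still go to attic. Fixed point.
roof never enters the attractor, so Bob can avoid the target forever.

Bob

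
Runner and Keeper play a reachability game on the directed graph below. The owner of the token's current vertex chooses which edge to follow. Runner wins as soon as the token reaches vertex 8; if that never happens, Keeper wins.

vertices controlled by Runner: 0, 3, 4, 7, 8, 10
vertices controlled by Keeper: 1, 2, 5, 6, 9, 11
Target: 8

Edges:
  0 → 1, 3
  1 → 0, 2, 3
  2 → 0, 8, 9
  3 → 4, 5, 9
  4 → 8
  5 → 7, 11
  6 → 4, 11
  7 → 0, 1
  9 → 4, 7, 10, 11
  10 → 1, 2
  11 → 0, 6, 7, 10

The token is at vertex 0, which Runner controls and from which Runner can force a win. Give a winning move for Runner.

A0 = {8}
A1: add {4} — 4 (Runner) has 4→8.
A2: add {3} — 3 (Runner) has 3→4.
A3: add {0} — 0 (Runner) has 0→3.
A4: add {7} — 7 (Runner) has 7→0.
A5 = A4; e.g. 1 (Keeper) can still go to 2. Fixed point.
From 0, successor 3 is in the attractor (rank 2); the other successor 1 is not.

3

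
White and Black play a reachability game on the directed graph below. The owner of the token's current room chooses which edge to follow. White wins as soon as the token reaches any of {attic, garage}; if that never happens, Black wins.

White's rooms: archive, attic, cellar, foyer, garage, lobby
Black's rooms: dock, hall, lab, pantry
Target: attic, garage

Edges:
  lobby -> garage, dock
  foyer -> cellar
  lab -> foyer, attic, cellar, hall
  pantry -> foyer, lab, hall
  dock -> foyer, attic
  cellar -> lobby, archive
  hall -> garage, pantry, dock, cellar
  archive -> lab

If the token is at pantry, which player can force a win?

Black

A0 = {attic, garage}
A1: add {lobby} — lobby (White) has lobby→garage.
A2: add {cellar} — cellar (White) has cellar→lobby.
A3: add {foyer} — foyer (White) has foyer→cellar.
A4: add {dock} — dock (Black): all of {foyer, attic} already in.
A5 = A4; e.g. lab (Black) can still go to hall. Fixed point.
pantry never enters the attractor, so Black can avoid the target forever.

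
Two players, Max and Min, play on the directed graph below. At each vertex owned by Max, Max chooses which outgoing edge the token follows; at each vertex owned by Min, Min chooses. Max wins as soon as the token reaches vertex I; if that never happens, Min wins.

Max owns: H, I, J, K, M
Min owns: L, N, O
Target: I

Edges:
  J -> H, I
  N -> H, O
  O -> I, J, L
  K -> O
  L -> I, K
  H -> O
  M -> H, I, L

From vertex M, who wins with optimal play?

A0 = {I}
A1: add {J, M} — J (Max) has J→I; M (Max) has M→I.
A2 = A1; e.g. H (Max) has no edge into A1. Fixed point.
M ∈ A1, so Max can force the target.

Max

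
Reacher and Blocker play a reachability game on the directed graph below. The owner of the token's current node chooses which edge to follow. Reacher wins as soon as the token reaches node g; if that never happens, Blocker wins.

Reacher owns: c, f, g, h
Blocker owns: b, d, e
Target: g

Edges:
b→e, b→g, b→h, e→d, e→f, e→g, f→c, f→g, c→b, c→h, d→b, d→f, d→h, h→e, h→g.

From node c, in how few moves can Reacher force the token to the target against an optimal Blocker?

2

A0 = {g}
A1: add {f, h} — f (Reacher) has f→g; h (Reacher) has h→g.
A2: add {c} — c (Reacher) has c→h.
A3 = A2; e.g. b (Blocker) can still go to e. Fixed point.
c enters the attractor at level 2, so Reacher can force the target in 2 moves from there.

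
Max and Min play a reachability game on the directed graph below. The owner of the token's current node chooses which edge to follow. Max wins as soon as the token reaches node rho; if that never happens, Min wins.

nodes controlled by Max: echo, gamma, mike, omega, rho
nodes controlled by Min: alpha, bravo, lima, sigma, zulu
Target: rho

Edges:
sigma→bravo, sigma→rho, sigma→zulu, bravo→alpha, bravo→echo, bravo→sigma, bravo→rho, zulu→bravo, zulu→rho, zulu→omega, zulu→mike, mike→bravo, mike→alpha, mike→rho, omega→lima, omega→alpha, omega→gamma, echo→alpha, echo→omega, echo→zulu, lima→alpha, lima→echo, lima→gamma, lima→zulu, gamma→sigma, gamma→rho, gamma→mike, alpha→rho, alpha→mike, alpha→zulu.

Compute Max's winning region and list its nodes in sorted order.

A0 = {rho}
A1: add {gamma, mike} — mike (Max) has mike→rho; gamma (Max) has gamma→rho.
A2: add {omega} — omega (Max) has omega→gamma.
A3: add {echo} — echo (Max) has echo→omega.
A4 = A3; e.g. bravo (Min) can still go to alpha. Fixed point.
Max's winning region = {echo, gamma, mike, omega, rho}.

echo, gamma, mike, omega, rho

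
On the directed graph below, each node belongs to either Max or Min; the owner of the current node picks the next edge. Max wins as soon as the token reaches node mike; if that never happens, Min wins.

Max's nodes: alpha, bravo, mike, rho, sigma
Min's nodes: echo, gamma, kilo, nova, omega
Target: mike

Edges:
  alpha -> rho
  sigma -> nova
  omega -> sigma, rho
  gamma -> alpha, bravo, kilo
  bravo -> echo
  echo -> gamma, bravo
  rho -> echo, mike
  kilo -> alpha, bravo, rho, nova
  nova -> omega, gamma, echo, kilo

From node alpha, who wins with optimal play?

Max

A0 = {mike}
A1: add {rho} — rho (Max) has rho→mike.
A2: add {alpha} — alpha (Max) has alpha→rho.
A3 = A2; e.g. sigma (Max) has no edge into A2. Fixed point.
alpha ∈ A2, so Max can force the target.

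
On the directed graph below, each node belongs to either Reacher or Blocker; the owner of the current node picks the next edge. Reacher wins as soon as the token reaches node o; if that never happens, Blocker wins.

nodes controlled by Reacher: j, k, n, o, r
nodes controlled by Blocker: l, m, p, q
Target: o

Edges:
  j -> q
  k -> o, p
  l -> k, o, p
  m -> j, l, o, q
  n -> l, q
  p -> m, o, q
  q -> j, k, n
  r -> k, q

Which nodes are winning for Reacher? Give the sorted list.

A0 = {o}
A1: add {k} — k (Reacher) has k→o.
A2: add {r} — r (Reacher) has r→k.
A3 = A2; e.g. j (Reacher) has no edge into A2. Fixed point.
Reacher's winning region = {k, o, r}.

k, o, r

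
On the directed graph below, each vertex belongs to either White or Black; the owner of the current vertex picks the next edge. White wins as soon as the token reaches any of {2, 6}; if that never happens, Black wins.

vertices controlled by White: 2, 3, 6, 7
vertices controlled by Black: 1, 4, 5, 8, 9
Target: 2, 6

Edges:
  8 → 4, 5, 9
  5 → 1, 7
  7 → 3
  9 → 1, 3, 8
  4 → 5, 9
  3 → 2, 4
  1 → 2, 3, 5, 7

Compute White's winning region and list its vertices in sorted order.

A0 = {2, 6}
A1: add {3} — 3 (White) has 3→2.
A2: add {7} — 7 (White) has 7→3.
A3 = A2; e.g. 1 (Black) can still go to 5. Fixed point.
White's winning region = {2, 3, 6, 7}.

2, 3, 6, 7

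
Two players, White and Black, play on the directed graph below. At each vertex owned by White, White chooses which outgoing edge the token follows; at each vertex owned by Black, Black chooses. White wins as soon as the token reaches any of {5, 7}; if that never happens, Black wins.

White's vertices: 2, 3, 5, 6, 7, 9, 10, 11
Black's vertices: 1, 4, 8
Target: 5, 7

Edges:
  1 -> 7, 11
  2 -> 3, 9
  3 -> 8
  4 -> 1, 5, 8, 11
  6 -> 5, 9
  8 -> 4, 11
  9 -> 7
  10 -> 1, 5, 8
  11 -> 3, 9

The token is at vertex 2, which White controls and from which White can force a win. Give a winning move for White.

9

A0 = {5, 7}
A1: add {6, 9, 10} — 6 (White) has 6→5; 9 (White) has 9→7; 10 (White) has 10→5.
A2: add {2, 11} — 2 (White) has 2→9; 11 (White) has 11→9.
A3: add {1} — 1 (Black): all of {7, 11} already in.
A4 = A3; e.g. 3 (White) has no edge into A3. Fixed point.
From 2, successor 9 is in the attractor (rank 1); the other successor 3 is not.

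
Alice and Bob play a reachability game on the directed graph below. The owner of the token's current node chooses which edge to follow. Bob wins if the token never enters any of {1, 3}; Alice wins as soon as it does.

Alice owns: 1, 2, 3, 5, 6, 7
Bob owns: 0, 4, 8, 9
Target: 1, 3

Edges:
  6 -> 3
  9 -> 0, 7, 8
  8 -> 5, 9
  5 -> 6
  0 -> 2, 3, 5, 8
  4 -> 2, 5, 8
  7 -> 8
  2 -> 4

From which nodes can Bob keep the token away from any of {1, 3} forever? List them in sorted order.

A0 = {1, 3}
A1: add {6} — 6 (Alice) has 6→3.
A2: add {5} — 5 (Alice) has 5→6.
A3 = A2; e.g. 0 (Bob) can still go to 2. Fixed point.
Alice's attractor = {1, 3, 5, 6}; Bob avoids the target exactly from the complement.

0, 2, 4, 7, 8, 9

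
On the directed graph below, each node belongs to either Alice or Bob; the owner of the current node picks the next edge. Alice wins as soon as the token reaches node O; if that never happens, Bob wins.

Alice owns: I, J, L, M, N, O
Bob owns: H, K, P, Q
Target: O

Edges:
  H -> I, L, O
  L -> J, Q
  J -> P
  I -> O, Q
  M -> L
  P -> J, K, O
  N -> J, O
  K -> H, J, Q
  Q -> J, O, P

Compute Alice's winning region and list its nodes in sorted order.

I, N, O

A0 = {O}
A1: add {I, N} — I (Alice) has I→O; N (Alice) has N→O.
A2 = A1; e.g. H (Bob) can still go to L. Fixed point.
Alice's winning region = {I, N, O}.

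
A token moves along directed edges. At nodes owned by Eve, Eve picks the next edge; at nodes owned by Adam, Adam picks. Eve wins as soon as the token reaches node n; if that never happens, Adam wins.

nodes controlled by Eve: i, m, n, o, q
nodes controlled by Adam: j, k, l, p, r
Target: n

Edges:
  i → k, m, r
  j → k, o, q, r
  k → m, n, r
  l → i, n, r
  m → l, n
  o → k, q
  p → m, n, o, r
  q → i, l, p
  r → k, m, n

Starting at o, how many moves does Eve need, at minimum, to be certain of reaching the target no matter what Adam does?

A0 = {n}
A1: add {m} — m (Eve) has m→n.
A2: add {i} — i (Eve) has i→m.
A3: add {q} — q (Eve) has q→i.
A4: add {o} — o (Eve) has o→q.
A5 = A4; e.g. j (Adam) can still go to k. Fixed point.
o enters the attractor at level 4, so Eve can force the target in 4 moves from there.

4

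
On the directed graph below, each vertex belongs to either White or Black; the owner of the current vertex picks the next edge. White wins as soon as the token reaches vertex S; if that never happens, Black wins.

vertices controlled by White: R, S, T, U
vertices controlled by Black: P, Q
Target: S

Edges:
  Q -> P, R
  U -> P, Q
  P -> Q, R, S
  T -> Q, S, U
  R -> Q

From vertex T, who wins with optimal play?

White

A0 = {S}
A1: add {T} — T (White) has T→S.
A2 = A1; e.g. P (Black) can still go to Q. Fixed point.
T ∈ A1, so White can force the target.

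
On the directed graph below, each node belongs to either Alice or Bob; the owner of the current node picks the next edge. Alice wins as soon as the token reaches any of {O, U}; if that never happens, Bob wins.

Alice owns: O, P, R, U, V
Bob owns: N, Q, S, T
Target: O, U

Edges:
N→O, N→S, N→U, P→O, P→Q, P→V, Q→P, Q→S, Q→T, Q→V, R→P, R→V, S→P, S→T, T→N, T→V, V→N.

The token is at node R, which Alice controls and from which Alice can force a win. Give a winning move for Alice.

P

A0 = {O, U}
A1: add {P} — P (Alice) has P→O.
A2: add {R} — R (Alice) has R→P.
A3 = A2; e.g. N (Bob) can still go to S. Fixed point.
From R, successor P is in the attractor (rank 1); the other successor V is not.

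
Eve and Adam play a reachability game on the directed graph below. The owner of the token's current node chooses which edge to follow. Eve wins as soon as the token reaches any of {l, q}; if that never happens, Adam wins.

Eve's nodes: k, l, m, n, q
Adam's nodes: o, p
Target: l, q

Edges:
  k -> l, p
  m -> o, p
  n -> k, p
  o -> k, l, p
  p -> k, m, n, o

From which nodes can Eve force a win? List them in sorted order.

A0 = {l, q}
A1: add {k} — k (Eve) has k→l.
A2: add {n} — n (Eve) has n→k.
A3 = A2; e.g. m (Eve) has no edge into A2. Fixed point.
Eve's winning region = {k, l, n, q}.

k, l, n, q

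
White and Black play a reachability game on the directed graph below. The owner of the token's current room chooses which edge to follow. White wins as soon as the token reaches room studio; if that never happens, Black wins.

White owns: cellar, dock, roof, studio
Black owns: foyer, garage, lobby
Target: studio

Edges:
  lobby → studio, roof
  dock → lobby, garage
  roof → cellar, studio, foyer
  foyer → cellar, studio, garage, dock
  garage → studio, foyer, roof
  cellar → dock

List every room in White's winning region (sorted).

A0 = {studio}
A1: add {roof} — roof (White) has roof→studio.
A2: add {lobby} — lobby (Black): all of {studio, roof} already in.
A3: add {dock} — dock (White) has dock→lobby.
A4: add {cellar} — cellar (White) has cellar→dock.
A5 = A4; e.g. foyer (Black) can still go to garage. Fixed point.
White's winning region = {cellar, dock, lobby, roof, studio}.

cellar, dock, lobby, roof, studio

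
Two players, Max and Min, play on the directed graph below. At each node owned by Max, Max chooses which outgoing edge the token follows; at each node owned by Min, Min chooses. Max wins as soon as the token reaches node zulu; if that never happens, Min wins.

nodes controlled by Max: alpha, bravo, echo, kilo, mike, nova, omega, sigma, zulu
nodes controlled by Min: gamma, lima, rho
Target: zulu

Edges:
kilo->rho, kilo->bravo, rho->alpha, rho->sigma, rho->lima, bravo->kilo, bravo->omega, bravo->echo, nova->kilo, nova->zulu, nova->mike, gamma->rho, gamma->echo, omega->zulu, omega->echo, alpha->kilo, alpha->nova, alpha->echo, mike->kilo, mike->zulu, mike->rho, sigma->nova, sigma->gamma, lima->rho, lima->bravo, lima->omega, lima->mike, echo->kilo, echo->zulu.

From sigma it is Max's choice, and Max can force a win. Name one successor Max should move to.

nova

A0 = {zulu}
A1: add {echo, mike, nova, omega} — nova (Max) has nova→zulu; omega (Max) has omega→zulu; mike (Max) has mike→zulu; echo (Max) has echo→zulu.
A2: add {alpha, bravo, sigma} — bravo (Max) has bravo→omega; alpha (Max) has alpha→nova; sigma (Max) has sigma→nova.
A3: add {kilo} — kilo (Max) has kilo→bravo.
A4 = A3; e.g. rho (Min) can still go to lima. Fixed point.
From sigma, successor nova is in the attractor (rank 1); the other successor gamma is not.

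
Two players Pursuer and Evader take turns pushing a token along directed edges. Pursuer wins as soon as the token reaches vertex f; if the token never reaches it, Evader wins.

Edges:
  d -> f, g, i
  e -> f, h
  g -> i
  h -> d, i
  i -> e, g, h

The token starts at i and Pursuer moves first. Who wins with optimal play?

Evader

Track states (vertex, player-to-move).
A0 = {(f,Pursuer), (f,Evader)}
A1: add {(d,Pursuer), (e,Pursuer)}.
A2 = A1; e.g. (d,Evader) stays out. (i,Pursuer) never enters ⇒ Evader avoids the target.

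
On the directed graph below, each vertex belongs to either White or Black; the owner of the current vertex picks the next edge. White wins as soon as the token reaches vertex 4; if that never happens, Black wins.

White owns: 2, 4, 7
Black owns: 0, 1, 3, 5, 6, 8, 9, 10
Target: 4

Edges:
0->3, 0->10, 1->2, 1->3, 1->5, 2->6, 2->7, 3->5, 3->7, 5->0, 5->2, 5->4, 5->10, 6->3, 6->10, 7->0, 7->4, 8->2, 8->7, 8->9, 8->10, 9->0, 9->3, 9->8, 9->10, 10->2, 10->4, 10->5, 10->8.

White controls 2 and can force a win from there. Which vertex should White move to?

7

A0 = {4}
A1: add {7} — 7 (White) has 7→4.
A2: add {2} — 2 (White) has 2→7.
A3 = A2; e.g. 0 (Black) can still go to 3. Fixed point.
From 2, successor 7 is in the attractor (rank 1); the other successor 6 is not.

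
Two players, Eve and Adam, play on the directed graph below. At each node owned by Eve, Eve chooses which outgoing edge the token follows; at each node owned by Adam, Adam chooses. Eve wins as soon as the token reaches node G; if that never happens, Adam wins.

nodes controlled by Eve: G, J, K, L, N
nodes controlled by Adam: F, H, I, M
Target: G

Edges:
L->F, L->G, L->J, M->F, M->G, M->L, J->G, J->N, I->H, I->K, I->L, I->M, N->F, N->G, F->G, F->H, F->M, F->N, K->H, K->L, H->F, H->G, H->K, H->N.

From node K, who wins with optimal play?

Eve

A0 = {G}
A1: add {J, L, N} — J (Eve) has J→G; L (Eve) has L→G; N (Eve) has N→G.
A2: add {K} — K (Eve) has K→L.
A3 = A2; e.g. F (Adam) can still go to H. Fixed point.
K ∈ A2, so Eve can force the target.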